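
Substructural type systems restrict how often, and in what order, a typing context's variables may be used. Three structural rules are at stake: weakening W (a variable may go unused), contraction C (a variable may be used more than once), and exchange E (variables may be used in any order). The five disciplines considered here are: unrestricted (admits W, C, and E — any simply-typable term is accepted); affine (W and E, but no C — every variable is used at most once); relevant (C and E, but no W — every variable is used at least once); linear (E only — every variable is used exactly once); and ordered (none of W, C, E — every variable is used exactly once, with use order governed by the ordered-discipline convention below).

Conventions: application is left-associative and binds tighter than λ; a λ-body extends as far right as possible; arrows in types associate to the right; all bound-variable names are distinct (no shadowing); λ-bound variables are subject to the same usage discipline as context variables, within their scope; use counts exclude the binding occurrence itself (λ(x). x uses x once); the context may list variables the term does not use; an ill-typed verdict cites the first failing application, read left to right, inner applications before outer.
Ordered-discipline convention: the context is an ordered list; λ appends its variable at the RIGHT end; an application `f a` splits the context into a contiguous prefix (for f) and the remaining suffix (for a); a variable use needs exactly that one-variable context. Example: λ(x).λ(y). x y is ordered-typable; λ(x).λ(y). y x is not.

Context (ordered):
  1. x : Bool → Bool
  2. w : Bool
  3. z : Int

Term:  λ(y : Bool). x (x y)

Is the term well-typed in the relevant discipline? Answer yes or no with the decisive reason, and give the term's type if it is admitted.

no — needs weakening: w, z unused
variable uses: x=2; w=0; z=0; y (bound)=1
order of uses: x, x, y
typing: ✓ — Bool → Bool
all disciplines: ordered ✗ · linear ✗ · affine ✗ · relevant ✗ · unrestricted ✓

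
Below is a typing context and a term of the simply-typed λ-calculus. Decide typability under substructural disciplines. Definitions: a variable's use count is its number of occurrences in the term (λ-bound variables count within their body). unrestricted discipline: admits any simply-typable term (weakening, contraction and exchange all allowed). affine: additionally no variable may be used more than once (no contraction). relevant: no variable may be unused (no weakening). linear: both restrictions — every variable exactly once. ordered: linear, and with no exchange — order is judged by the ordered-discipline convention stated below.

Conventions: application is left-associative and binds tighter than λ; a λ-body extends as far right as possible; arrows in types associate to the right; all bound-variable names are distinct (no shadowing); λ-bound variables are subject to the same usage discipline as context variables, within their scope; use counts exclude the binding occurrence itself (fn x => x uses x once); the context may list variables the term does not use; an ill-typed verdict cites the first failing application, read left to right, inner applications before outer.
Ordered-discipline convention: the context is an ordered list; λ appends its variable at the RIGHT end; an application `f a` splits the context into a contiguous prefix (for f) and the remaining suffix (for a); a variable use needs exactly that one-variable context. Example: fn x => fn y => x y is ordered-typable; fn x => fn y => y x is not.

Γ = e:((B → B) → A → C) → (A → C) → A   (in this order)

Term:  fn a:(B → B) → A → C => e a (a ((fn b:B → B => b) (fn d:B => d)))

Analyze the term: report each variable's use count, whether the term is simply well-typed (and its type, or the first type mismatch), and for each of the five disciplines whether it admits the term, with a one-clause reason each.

usage: e ×1; a (bound) ×2; b (bound) ×1; d (bound) ×1
left-to-right use order: e, a, a, b, d
typing: well-typed at ((B → B) → A → C) → A
ordered ✗ (needs contraction — a ×2)
linear ✗ (needs contraction — a ×2)
affine ✗ (needs contraction — a ×2)
relevant ✓ (at least one use each (e, a, b, d))
unrestricted ✓ (well-typed at ((B → B) → A → C) → A; no restrictions here)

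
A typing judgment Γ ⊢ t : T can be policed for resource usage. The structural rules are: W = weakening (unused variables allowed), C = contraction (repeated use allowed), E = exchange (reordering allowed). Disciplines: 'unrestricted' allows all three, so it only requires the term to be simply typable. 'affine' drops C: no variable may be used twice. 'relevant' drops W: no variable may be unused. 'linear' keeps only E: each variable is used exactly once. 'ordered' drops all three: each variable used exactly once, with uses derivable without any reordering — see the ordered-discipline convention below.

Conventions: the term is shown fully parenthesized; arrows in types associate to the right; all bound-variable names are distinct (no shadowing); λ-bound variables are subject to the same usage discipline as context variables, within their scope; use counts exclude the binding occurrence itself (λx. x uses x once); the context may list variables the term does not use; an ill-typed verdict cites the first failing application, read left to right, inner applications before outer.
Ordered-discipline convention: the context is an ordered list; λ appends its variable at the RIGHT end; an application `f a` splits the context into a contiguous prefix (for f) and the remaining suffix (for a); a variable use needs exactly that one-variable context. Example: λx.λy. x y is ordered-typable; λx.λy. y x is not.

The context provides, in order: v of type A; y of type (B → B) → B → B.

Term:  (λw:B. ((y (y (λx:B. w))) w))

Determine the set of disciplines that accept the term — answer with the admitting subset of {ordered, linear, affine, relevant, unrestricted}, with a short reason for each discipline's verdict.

admitted by: unrestricted
variable uses: v: 0; y: 2; w (bound): 2; x (bound): 0
use order (left to right): y, y, w, w
typing: ✓ — B → B
ordered: ✗, y ×2, w ×2 used more than once (contraction); v, x never used (weakening)
linear: ✗, y ×2, w ×2 used more than once (contraction); v, x never used (weakening)
affine: ✗, y ×2, w ×2 used more than once (contraction)
relevant: ✗, v, x never used (weakening)
unrestricted: ✓, simply typable at B → B; W, C, E all held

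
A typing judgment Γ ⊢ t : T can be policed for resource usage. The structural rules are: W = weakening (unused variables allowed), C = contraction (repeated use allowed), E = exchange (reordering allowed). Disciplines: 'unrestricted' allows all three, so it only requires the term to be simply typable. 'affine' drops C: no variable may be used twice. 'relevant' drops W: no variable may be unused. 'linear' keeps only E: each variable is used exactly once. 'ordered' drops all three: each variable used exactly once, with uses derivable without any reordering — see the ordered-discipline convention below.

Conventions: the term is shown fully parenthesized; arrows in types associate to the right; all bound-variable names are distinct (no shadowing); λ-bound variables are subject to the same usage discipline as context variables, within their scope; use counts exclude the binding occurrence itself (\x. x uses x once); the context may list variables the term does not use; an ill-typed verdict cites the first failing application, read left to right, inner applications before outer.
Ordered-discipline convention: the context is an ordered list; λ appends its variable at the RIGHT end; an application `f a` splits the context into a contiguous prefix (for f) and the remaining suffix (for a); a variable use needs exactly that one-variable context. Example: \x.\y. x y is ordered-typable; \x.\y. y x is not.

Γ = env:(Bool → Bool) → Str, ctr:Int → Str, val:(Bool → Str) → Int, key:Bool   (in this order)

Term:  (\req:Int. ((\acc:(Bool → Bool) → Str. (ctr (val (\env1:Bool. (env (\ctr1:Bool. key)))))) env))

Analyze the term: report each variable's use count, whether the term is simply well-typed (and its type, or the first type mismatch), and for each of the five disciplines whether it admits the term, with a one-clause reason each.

variable uses: env: 2×, ctr: 1×, val: 1×, key: 1×, req (bound): 0×, acc (bound): 0×, env1 (bound): 0×, ctr1 (bound): 0×
uses in reading order: ctr, val, env, key, env
typing: ✓ — Int → Str
ordered ✗ (uses contraction: env ×2; req, acc, env1, ctr1 never used (weakening))
linear ✗ (uses contraction: env ×2; req, acc, env1, ctr1 never used (weakening))
affine ✗ (uses contraction: env ×2)
relevant ✗ (req, acc, env1, ctr1 never used (weakening))
unrestricted ✓ (typability at Int → Str is all that's needed)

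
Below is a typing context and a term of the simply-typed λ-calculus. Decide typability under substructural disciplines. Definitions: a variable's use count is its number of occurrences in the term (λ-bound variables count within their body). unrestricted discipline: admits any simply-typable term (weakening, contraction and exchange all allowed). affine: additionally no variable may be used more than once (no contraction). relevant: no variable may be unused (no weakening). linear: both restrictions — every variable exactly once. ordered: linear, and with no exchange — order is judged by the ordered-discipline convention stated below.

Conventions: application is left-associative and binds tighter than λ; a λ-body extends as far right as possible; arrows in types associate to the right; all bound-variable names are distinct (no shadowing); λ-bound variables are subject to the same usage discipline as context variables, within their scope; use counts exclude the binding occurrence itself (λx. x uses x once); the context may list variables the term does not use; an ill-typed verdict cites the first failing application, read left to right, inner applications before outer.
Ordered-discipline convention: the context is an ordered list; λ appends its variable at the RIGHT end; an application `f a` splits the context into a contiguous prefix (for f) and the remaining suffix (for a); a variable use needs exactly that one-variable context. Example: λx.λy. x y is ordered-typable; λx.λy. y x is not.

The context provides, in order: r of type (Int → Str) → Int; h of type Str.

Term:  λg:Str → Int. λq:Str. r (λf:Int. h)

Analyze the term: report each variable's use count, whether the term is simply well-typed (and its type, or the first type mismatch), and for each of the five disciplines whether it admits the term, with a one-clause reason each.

use counts: r ×1, h ×1, g (λ-bound) ×0, q (λ-bound) ×0, f (λ-bound) ×0
order of uses: r, h
typing: ✓ — (Str → Int) → Str → Int
ordered: ✗ — g, q, f never used (weakening)
linear: ✗ — g, q, f never used (weakening)
affine: ✓ — at most one use each (r, h, g, q, f)
relevant: ✗ — g, q, f never used (weakening)
unrestricted: ✓ — typability at (Str → Int) → Str → Int is all that's needed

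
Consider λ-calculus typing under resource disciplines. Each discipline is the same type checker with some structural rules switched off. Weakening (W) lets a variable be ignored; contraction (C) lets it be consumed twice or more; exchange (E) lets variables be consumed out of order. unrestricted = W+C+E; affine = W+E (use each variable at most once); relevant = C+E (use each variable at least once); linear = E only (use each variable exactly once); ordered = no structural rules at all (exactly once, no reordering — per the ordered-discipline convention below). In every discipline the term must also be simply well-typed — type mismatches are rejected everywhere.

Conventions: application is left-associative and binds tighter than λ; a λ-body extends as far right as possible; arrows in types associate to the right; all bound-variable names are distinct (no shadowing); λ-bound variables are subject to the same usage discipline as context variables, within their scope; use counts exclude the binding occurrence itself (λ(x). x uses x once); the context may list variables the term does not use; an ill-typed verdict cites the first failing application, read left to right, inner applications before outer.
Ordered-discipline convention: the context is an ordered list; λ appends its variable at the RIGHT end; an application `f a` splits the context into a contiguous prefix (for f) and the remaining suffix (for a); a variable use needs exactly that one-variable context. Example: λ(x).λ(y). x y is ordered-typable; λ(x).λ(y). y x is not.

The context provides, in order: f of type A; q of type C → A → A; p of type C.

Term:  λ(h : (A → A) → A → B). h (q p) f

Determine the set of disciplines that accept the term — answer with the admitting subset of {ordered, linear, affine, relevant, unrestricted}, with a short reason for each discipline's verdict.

admitted by: linear, affine, relevant, unrestricted
variable uses: f: 1; q: 1; p: 1; h (bound): 1
order of uses: h, q, p, f
typing: ✓ — ((A → A) → A → B) → B
ordered ✗ (needs exchange: uses follow h, q, p, f)
linear ✓ (each of f, q, p, h used exactly once)
affine ✓ (at most one use each (f, q, p, h))
relevant ✓ (at least one use each (f, q, p, h))
unrestricted ✓ (simply typable at ((A → A) → A → B) → B; W, C, E all held)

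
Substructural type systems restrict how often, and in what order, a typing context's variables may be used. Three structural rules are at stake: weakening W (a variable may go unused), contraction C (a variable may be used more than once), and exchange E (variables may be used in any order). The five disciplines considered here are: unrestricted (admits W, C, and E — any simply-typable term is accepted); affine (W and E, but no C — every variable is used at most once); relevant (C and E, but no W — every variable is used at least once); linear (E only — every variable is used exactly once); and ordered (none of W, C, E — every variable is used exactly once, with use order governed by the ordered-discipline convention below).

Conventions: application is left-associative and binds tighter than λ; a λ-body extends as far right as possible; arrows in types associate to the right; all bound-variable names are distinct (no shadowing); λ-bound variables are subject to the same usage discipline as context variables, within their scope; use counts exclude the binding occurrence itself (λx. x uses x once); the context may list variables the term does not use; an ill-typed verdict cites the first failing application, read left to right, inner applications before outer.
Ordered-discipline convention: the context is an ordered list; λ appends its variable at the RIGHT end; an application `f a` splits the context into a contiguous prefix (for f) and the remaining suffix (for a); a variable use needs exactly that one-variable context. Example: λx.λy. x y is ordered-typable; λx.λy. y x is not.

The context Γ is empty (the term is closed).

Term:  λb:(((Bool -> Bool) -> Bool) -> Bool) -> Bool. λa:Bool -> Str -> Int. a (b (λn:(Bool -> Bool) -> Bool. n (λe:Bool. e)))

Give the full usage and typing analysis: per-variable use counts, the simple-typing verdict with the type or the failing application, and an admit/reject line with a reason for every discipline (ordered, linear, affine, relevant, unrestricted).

usage: b [bound]: 1×, a [bound]: 1×, n [bound]: 1×, e [bound]: 1×
use order (left to right): a, b, n, e
typing: ✓ — ((((Bool -> Bool) -> Bool) -> Bool) -> Bool) -> (Bool -> Str -> Int) -> Str -> Int
ordered ✗ (use order a, b, n, e needs exchange)
linear ✓ (each of b, a, n, e used exactly once)
affine ✓ (none of b, a, n, e used more than once)
relevant ✓ (at least one use each (b, a, n, e))
unrestricted ✓ (well-typed at ((((Bool -> Bool) -> Bool) -> Bool) -> Bool) -> (Bool -> Str -> Int) -> Str -> Int; no restrictions here)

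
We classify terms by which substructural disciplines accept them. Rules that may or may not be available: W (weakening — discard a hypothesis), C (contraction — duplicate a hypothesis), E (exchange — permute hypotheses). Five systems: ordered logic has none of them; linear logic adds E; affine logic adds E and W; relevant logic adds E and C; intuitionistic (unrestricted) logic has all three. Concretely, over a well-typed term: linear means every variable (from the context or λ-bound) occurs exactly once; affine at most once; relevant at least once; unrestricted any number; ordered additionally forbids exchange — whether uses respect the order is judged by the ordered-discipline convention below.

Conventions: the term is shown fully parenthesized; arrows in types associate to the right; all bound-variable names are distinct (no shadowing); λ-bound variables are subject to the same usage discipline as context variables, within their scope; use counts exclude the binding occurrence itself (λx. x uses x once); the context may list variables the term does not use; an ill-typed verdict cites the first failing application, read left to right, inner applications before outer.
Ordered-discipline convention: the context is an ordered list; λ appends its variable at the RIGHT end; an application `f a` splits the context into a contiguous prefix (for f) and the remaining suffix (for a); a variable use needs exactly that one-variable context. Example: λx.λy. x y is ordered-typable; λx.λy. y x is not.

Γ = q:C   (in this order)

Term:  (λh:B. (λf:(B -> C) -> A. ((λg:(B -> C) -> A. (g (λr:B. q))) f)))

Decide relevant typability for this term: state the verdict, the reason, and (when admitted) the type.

no — unused: h, r — weakening required
usage: q ×1; h (bound) ×0; f (bound) ×1; g (bound) ×1; r (bound) ×0
uses in reading order: g, q, f
typing: ✓ — B -> ((B -> C) -> A) -> A
all disciplines: ordered ✗; linear ✗; affine ✓; relevant ✗; unrestricted ✓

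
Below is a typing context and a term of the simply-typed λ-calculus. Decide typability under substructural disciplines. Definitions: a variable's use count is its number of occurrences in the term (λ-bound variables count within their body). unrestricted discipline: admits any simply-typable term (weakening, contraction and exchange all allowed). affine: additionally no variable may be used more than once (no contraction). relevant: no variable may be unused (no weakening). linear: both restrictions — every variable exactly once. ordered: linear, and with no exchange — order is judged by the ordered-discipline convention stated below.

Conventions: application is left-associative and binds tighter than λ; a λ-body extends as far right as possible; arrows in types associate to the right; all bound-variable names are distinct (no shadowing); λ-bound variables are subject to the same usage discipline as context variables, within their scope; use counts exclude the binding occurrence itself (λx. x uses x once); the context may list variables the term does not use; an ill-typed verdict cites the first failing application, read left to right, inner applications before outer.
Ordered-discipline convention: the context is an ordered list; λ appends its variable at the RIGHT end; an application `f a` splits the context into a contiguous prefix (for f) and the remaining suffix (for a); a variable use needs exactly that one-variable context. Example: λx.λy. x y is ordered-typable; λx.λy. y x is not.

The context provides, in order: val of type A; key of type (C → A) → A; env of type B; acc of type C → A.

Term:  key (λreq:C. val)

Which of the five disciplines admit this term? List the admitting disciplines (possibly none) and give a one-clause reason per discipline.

admitting disciplines: affine, unrestricted
usage: val: 1×; key: 1×; env: 0×; acc: 0×; req (λ-bound): 0×
left-to-right use order: key, val
typing: well-typed at A
ordered: ✗, needs weakening: env, acc, req unused
linear: ✗, needs weakening: env, acc, req unused
affine: ✓, no duplicate uses among val, key, env, acc, req
relevant: ✗, needs weakening: env, acc, req unused
unrestricted: ✓, simply typable at A; W, C, E all held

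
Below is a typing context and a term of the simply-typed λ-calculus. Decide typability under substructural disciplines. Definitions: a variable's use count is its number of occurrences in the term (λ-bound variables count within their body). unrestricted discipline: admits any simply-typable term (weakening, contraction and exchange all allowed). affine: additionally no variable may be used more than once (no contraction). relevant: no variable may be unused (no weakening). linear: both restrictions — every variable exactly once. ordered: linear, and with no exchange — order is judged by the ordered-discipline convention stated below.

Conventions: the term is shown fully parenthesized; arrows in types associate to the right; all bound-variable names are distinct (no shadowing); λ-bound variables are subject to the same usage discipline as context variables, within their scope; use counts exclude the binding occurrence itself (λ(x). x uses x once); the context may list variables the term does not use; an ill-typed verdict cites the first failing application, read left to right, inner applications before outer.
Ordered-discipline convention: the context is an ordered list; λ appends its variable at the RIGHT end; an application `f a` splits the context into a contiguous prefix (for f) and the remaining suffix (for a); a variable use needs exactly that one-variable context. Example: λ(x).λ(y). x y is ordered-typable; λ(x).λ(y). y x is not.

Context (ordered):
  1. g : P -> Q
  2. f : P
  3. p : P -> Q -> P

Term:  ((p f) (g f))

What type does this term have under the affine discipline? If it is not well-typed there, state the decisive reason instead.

not well-typed under affine — repeated use of f ×2
usage: g ×1; f ×2; p ×1
use order (left to right): p, f, g, f
typing: well-typed — term : P
across the five disciplines: ordered ✗; linear ✗; affine ✗; relevant ✓; unrestricted ✓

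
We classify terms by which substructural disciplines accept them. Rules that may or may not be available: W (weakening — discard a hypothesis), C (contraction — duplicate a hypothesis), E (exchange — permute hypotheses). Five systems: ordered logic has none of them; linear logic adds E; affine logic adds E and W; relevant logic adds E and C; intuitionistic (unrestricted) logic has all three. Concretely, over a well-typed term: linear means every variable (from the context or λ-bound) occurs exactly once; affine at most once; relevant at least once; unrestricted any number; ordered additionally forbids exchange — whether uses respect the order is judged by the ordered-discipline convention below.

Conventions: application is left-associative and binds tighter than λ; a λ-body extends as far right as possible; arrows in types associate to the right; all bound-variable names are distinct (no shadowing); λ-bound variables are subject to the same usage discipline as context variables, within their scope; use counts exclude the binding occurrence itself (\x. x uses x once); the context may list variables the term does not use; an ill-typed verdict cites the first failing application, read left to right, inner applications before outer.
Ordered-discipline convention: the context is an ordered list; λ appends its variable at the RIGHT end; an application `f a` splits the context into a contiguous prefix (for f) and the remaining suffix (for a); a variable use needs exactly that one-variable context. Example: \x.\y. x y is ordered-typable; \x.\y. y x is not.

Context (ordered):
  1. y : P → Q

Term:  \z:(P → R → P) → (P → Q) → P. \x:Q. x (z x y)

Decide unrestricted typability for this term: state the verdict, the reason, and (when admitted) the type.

no — the type mismatch rejects it
variable uses: y ×1, z [bound] ×1, x [bound] ×2
uses in reading order: x, z, x, y
typing: ill-typed: an application expects P → R → P but receives Q
summary: ordered ✗ · linear ✗ · affine ✗ · relevant ✗ · unrestricted ✗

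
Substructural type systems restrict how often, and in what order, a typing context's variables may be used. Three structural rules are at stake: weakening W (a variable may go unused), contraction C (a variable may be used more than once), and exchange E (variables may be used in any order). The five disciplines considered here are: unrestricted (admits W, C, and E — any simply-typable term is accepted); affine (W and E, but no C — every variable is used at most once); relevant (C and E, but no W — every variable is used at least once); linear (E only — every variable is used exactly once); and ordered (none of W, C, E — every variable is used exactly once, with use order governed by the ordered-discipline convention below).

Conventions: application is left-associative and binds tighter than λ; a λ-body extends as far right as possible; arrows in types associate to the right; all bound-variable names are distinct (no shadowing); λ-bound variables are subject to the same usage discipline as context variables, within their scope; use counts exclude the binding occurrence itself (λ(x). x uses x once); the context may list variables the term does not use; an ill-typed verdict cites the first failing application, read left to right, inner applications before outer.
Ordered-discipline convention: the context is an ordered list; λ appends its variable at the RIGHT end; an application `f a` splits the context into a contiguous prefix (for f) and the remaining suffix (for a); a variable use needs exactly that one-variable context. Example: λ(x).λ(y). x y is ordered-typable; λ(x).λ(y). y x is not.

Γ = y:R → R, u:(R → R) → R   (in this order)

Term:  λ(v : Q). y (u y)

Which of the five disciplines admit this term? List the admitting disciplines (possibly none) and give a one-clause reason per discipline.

admitted by: unrestricted
use counts: y ×2, u ×1, v (λ-bound) ×0
uses in reading order: y, u, y
typing: the term checks, with type Q → R
ordered: ✗ — y ×2 used more than once (contraction); v left unused
linear: ✗ — y ×2 used more than once (contraction); v left unused
affine: ✗ — y ×2 used more than once (contraction)
relevant: ✗ — v left unused
unrestricted: ✓ — well-typed at Q → R; no restrictions here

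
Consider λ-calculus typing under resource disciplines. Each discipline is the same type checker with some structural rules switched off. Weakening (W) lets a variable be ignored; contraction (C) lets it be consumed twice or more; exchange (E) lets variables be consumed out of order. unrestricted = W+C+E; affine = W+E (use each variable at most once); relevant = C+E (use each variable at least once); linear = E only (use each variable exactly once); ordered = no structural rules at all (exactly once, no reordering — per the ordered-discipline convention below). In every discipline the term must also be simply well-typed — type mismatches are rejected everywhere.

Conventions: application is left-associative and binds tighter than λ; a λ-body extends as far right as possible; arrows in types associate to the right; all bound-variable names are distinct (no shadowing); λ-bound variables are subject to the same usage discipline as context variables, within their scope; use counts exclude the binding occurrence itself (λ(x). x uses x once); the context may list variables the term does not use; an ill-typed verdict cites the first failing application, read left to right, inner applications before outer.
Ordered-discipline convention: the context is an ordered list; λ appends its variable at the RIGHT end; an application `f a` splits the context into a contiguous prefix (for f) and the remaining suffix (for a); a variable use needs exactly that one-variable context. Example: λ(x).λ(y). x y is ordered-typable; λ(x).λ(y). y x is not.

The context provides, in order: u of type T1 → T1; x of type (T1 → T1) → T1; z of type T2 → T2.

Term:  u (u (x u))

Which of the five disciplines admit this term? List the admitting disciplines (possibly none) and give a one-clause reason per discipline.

admitting disciplines: unrestricted
counts: u: 3; x: 1; z: 0
order of uses: u, u, x, u
typing: the term checks, with type T1
ordered: ✗ — needs contraction — u ×3; unused: z — weakening required
linear: ✗ — needs contraction — u ×3; unused: z — weakening required
affine: ✗ — needs contraction — u ×3
relevant: ✗ — unused: z — weakening required
unrestricted: ✓ — simply typable at T1; W, C, E all held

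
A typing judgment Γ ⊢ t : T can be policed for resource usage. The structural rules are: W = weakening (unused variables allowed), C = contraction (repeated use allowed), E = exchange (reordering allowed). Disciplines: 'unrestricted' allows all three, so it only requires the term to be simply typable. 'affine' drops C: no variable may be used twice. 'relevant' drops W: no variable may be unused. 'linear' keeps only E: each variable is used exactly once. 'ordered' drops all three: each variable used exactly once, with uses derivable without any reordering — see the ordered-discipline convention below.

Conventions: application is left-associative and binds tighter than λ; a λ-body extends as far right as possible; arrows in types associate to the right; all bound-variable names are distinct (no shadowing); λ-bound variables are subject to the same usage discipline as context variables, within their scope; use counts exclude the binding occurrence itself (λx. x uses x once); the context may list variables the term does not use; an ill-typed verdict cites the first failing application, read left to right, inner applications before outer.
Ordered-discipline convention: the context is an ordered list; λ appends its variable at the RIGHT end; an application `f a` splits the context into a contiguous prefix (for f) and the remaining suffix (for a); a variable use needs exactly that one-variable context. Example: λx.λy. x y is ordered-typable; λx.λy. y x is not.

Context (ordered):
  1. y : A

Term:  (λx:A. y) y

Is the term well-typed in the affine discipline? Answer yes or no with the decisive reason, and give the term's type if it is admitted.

no — needs contraction — y ×2
use counts: y=2, x (bound)=0
order of uses: y, y
typing: the term checks, with type A
across the five disciplines: ordered ✗ | linear ✗ | affine ✗ | relevant ✗ | unrestricted ✓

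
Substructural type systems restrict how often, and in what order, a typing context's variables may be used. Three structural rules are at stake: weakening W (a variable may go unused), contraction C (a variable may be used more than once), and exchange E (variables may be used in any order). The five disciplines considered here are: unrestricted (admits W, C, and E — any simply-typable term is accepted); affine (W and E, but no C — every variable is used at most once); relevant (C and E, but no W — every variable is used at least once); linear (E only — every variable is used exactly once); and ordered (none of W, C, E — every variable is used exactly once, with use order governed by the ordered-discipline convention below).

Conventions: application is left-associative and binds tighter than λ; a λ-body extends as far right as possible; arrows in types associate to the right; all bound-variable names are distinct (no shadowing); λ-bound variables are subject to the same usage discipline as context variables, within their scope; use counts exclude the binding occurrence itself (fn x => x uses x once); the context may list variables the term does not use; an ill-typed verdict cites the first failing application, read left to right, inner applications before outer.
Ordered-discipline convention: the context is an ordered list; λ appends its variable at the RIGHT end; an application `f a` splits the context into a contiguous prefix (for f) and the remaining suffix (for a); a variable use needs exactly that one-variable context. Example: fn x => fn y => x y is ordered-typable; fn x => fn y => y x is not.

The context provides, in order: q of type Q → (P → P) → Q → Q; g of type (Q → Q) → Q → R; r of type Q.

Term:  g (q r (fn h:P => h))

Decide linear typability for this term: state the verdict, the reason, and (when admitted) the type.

yes — exactly-once usage across q, g, r, h; term : Q → R
use counts: q: 1, g: 1, r: 1, h (bound): 1
uses in reading order: g, q, r, h
typing: ✓ — Q → R
all disciplines: ordered ✗, linear ✓, affine ✓, relevant ✓, unrestricted ✓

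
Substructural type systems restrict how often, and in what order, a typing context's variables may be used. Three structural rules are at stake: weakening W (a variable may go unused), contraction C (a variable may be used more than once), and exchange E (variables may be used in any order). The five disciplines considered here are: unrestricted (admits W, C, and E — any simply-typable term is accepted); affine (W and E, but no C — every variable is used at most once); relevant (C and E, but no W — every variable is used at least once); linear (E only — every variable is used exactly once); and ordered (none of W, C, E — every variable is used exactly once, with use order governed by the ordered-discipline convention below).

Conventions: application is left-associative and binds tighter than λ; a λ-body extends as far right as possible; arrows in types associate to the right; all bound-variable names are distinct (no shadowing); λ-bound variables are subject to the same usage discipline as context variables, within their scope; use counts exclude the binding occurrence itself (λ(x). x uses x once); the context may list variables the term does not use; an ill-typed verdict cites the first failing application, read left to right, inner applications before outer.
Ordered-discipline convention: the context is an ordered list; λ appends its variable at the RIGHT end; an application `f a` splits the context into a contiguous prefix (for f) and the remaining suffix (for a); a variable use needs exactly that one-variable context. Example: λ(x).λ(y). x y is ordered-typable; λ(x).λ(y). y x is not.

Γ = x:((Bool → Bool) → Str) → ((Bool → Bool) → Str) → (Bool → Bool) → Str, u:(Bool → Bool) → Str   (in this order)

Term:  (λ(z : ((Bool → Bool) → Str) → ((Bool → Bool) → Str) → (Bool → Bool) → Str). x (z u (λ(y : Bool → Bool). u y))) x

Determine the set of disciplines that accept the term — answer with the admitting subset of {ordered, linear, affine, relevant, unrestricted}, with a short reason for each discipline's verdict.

admitted by: relevant, unrestricted
counts: x ×2; u ×2; z (λ-bound) ×1; y (λ-bound) ×1
order of uses: x, z, u, u, y, x
typing: well-typed — term : ((Bool → Bool) → Str) → (Bool → Bool) → Str
ordered: ✗, x ×2, u ×2 used more than once (contraction)
linear: ✗, x ×2, u ×2 used more than once (contraction)
affine: ✗, x ×2, u ×2 used more than once (contraction)
relevant: ✓, none of x, u, z, y goes unused
unrestricted: ✓, simply typable at ((Bool → Bool) → Str) → (Bool → Bool) → Str; W, C, E all held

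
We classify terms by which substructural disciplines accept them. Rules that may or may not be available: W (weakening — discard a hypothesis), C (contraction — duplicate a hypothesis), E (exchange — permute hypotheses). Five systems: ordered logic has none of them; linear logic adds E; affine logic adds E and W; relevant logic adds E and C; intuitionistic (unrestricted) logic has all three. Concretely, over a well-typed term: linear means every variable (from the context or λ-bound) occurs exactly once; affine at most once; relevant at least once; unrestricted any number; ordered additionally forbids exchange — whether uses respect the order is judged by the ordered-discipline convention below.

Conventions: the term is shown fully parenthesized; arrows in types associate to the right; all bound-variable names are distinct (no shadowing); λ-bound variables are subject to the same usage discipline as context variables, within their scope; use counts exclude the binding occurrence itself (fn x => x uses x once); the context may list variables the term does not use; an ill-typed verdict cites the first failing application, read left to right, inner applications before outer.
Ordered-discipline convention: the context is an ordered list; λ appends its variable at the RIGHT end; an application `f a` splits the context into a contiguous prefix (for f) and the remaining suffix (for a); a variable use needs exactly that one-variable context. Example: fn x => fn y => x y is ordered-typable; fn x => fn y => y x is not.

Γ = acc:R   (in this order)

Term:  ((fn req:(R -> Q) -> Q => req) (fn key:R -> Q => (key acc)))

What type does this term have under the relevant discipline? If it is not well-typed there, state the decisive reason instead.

term : (R -> Q) -> Q
variable uses: acc ×1, req (bound) ×1, key (bound) ×1
use order (left to right): req, key, acc
typing: ✓ — (R -> Q) -> Q
summary: ordered ✗, linear ✓, affine ✓, relevant ✓, unrestricted ✓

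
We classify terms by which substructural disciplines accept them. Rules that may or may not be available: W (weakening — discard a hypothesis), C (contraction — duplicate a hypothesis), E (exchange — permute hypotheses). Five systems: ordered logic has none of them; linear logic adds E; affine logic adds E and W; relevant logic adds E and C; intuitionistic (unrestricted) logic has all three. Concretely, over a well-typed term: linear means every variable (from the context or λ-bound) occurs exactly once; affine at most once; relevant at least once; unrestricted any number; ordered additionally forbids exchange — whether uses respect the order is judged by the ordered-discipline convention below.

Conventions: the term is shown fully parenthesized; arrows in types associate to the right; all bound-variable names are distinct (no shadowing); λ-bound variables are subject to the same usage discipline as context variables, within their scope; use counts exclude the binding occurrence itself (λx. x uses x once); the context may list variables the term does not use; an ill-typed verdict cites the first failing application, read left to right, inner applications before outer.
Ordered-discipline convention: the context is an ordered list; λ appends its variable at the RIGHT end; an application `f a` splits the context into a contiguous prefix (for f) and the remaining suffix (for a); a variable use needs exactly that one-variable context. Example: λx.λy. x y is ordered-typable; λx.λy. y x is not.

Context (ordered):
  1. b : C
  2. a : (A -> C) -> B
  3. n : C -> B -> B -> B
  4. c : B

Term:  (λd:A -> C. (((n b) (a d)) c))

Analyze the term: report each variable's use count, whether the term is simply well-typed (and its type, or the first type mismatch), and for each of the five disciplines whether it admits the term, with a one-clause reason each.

variable uses: b=1; a=1; n=1; c=1; d (λ-bound)=1
use order (left to right): n, b, a, d, c
typing: ✓ — (A -> C) -> B
ordered: ✗ — no contiguous prefix/suffix split fits n, b, a, d, c
linear: ✓ — exactly-once usage across b, a, n, c, d
affine: ✓ — b, a, n, c, d: no repeats, contraction unneeded
relevant: ✓ — b, a, n, c, d: all used, weakening unneeded
unrestricted: ✓ — type-checks ((A -> C) -> B) and nothing is barred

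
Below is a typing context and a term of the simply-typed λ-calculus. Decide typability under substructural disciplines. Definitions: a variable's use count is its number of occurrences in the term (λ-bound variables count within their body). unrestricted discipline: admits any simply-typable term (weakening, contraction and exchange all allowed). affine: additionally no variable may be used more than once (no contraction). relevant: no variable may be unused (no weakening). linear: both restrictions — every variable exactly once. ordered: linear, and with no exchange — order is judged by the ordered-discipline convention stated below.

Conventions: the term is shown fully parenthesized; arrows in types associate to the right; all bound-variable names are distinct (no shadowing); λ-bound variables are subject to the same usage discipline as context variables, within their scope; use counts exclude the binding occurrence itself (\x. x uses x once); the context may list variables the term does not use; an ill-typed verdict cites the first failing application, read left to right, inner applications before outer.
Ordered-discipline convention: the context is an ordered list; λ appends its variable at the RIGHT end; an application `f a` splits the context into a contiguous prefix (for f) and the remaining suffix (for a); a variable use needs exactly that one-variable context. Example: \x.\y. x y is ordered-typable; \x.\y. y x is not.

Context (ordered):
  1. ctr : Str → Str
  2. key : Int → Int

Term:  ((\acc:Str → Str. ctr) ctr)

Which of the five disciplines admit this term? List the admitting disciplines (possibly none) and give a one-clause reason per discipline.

admitting disciplines: unrestricted
variable uses: ctr=2; key=0; acc [bound]=0
uses in reading order: ctr, ctr
typing: well-typed at Str → Str
ordered ✗ (repeated use of ctr ×2; key, acc left unused)
linear ✗ (repeated use of ctr ×2; key, acc left unused)
affine ✗ (repeated use of ctr ×2)
relevant ✗ (key, acc left unused)
unrestricted ✓ (simply typable at Str → Str; W, C, E all held)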